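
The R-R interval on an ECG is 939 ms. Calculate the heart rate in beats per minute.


HR = 60 / RR_interval(s)
RR = 939 ms = 0.939 s
HR = 60 / 0.939 = 63.9 bpm


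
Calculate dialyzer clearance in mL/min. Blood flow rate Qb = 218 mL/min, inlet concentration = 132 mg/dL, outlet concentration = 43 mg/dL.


K = Qb * (Cb_in - Cb_out) / Cb_in
K = 218 * (132 - 43) / 132
K = 147 mL/min


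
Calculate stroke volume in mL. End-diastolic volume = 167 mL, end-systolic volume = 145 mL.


SV = EDV - ESV
SV = 167 - 145
SV = 22 mL


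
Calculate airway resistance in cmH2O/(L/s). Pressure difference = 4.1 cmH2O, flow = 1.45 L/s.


R = dP / flow
R = 4.1 / 1.45
R = 2.828 cmH2O/(L/s)


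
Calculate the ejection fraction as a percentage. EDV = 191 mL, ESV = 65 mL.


SV = EDV - ESV = 191 - 65 = 126 mL
EF = SV/EDV * 100 = 126/191 * 100
EF = 65.97%


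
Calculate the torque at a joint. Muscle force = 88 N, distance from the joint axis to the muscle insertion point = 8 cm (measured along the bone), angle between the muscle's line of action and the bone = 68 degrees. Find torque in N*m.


Torque = F * d * sin(theta)   (moment arm = d*sin(theta))
d = 8 cm = 0.08 m
Torque = 88 * 0.08 * sin(68)
Torque = 6.527 N*m


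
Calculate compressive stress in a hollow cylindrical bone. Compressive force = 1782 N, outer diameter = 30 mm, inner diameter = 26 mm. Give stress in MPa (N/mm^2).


A = pi*(r_o^2 - r_i^2)
r_o = 15 mm, r_i = 13 mm
A = 175.929 mm^2
sigma = F/A = 1782 / 175.929
sigma = 10.13 MPa


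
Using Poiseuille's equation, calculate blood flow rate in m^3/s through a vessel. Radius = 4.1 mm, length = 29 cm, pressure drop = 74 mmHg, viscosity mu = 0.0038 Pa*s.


Q = pi*r^4*dP / (8*mu*L)
r = 0.0041 m, L = 0.29 m
dP = 74 mmHg = 9865.828 Pa
Q = 9.9345e-04 m^3/s


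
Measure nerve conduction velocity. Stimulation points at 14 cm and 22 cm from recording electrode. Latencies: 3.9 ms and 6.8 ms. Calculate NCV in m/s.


Distance = (22 - 14) / 100 = 0.08 m
dt = (6.8 - 3.9) / 1000 = 0.0029 s
NCV = dist / dt = 27.59 m/s


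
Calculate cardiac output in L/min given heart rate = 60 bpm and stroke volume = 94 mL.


CO = HR * SV
CO = 60 * 94 / 1000
CO = 5.64 L/min


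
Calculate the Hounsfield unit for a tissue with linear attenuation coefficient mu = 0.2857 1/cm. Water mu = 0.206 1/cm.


HU = ((mu_tissue - mu_water) / mu_water) * 1000
HU = ((0.2857 - 0.206) / 0.206) * 1000
HU = 386.9


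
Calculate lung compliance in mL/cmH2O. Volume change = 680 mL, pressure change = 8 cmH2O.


C = dV / dP
C = 680 / 8
C = 85 mL/cmH2O


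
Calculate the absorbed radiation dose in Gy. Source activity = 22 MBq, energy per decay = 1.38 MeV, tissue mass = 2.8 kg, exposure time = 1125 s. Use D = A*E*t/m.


A = 22 MBq = 2.2000e+07 Bq
E = 1.38 MeV = 2.21076e-13 J
D = A*E*t/m = 2.2000e+07*2.21076e-13*1125/2.8
D = 0.001954 Gy


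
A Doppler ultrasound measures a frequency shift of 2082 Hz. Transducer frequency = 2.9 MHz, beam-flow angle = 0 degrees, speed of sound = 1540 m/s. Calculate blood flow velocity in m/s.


v = fd * c / (2 * f0 * cos(theta))
v = 2082 * 1540 / (2 * 2.9000e+06 * cos(0))
v = 0.5528 m/s


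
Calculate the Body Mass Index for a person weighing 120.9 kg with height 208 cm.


BMI = weight / height^2
height = 208 cm = 2.08 m
BMI = 120.9 / 2.08^2
BMI = 27.94 kg/m^2


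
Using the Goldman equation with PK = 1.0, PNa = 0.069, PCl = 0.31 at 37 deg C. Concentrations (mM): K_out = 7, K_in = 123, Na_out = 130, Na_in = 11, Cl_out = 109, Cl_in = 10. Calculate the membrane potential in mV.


Vm = (RT/F)*ln((PK*Ko + PNa*Nao + PCl*Cli)/(PK*Ki + PNa*Nai + PCl*Clo))
Numer = 19.07, Denom = 157.549
Vm = -56.43 mV


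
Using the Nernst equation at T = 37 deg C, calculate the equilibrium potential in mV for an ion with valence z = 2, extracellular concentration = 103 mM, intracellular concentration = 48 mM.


E = (RT/(zF)) * ln(C_out/C_in)
T = 37 + 273.15 = 310.15 K
E = (8.314 * 310.15 / (2 * 96485)) * ln(103/48)
E = 10.2 mV


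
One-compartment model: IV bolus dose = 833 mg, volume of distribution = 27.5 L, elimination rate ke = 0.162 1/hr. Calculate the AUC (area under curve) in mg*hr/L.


C0 = Dose/Vd = 833/27.5 = 30.2909 mg/L
AUC = C0/ke = 30.2909/0.162
AUC = 187 mg*hr/L


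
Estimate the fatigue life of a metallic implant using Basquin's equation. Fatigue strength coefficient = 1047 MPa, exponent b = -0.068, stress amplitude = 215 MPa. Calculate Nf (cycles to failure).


sigma_a = sigma_f' * (2Nf)^b
2Nf = (sigma_a/sigma_f')^(1/b)
2Nf = (215/1047)^(1/-0.068)
2Nf = 1.2894812e+10
Nf = 6.4474e+09


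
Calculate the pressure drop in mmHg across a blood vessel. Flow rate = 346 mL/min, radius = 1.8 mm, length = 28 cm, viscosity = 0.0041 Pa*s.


dP = 8*mu*L*Q / (pi*r^4)
Q = 346 mL/min = 5.76667e-06 m^3/s
dP = 1605.89 Pa = 1605.89 / 133.322 mmHg = 12.05 mmHg


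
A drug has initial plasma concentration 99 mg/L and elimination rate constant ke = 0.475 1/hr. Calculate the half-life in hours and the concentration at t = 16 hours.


t_half = ln(2) / ke = 0.693147 / 0.475 = 1.459 hr
C(t) = C0 * exp(-ke*t) = 99 * exp(-0.475*16)
C(16) = 0.04954 mg/L


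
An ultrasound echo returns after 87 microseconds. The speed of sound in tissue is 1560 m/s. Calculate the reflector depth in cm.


depth = c * t / 2
t = 87 us = 8.7000e-05 s
depth = 1560 * 8.7000e-05 / 2
depth = 0.06786 m = 6.786 cm


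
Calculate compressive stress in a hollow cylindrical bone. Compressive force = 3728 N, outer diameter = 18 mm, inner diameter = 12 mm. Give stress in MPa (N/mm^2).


A = pi*(r_o^2 - r_i^2)
r_o = 9 mm, r_i = 6 mm
A = 141.372 mm^2
sigma = F/A = 3728 / 141.372
sigma = 26.37 MPa


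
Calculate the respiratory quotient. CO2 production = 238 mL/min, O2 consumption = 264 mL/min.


RQ = VCO2 / VO2
RQ = 238 / 264
RQ = 0.9015


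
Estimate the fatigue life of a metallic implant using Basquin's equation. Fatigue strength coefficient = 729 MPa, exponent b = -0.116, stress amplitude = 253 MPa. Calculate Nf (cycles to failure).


sigma_a = sigma_f' * (2Nf)^b
2Nf = (sigma_a/sigma_f')^(1/b)
2Nf = (253/729)^(1/-0.116)
2Nf = 9164.9346
Nf = 4582


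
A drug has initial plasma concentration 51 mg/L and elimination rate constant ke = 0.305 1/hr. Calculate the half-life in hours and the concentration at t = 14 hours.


t_half = ln(2) / ke = 0.693147 / 0.305 = 2.273 hr
C(t) = C0 * exp(-ke*t) = 51 * exp(-0.305*14)
C(14) = 0.7131 mg/L


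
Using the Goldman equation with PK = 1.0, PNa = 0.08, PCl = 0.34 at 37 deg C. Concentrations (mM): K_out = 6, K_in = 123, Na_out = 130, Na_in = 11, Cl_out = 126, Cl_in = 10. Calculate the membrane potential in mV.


Vm = (RT/F)*ln((PK*Ko + PNa*Nao + PCl*Cli)/(PK*Ki + PNa*Nai + PCl*Clo))
Numer = 19.8, Denom = 166.72
Vm = -56.94 mV


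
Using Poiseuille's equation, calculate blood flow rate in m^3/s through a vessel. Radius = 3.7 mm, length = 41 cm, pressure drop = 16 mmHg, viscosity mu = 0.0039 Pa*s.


Q = pi*r^4*dP / (8*mu*L)
r = 0.0037 m, L = 0.41 m
dP = 16 mmHg = 2133.152 Pa
Q = 9.8184e-05 m^3/s


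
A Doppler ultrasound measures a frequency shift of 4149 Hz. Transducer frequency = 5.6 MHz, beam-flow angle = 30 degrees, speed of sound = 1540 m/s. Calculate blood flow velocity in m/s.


v = fd * c / (2 * f0 * cos(theta))
v = 4149 * 1540 / (2 * 5.6000e+06 * cos(30))
v = 0.6587 m/s


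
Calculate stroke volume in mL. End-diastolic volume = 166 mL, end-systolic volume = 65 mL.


SV = EDV - ESV
SV = 166 - 65
SV = 101 mL


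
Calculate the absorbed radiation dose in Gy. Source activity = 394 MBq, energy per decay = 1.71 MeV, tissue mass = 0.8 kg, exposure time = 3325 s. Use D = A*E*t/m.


A = 394 MBq = 3.9400e+08 Bq
E = 1.71 MeV = 2.73942e-13 J
D = A*E*t/m = 3.9400e+08*2.73942e-13*3325/0.8
D = 0.4486 Gy


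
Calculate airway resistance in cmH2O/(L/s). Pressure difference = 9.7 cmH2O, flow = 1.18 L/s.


R = dP / flow
R = 9.7 / 1.18
R = 8.22 cmH2O/(L/s)


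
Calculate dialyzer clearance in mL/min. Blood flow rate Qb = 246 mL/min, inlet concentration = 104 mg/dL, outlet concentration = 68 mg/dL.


K = Qb * (Cb_in - Cb_out) / Cb_in
K = 246 * (104 - 68) / 104
K = 85.15 mL/min


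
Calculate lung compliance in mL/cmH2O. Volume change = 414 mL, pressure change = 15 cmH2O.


C = dV / dP
C = 414 / 15
C = 27.6 mL/cmH2O


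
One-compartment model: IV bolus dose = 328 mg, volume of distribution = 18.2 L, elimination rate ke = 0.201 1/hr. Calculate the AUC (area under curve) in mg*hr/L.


C0 = Dose/Vd = 328/18.2 = 18.022 mg/L
AUC = C0/ke = 18.022/0.201
AUC = 89.66 mg*hr/L


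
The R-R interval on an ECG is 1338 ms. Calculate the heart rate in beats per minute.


HR = 60 / RR_interval(s)
RR = 1338 ms = 1.338 s
HR = 60 / 1.338 = 44.84 bpm


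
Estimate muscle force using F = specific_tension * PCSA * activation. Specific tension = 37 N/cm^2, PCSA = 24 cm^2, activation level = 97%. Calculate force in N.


F = sigma * PCSA * activation
F = 37 * 24 * 0.97
F = 861.4 N


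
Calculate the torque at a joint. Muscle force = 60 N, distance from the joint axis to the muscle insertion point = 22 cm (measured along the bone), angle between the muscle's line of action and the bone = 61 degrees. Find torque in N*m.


Torque = F * d * sin(theta)   (moment arm = d*sin(theta))
d = 22 cm = 0.22 m
Torque = 60 * 0.22 * sin(61)
Torque = 11.54 N*m


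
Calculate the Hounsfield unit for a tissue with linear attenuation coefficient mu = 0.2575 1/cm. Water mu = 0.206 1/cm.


HU = ((mu_tissue - mu_water) / mu_water) * 1000
HU = ((0.2575 - 0.206) / 0.206) * 1000
HU = 250


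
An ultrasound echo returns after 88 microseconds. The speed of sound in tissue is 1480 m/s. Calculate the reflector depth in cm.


depth = c * t / 2
t = 88 us = 8.8000e-05 s
depth = 1480 * 8.8000e-05 / 2
depth = 0.06512 m = 6.512 cm


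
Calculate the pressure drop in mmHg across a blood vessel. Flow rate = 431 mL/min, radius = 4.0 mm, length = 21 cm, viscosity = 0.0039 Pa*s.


dP = 8*mu*L*Q / (pi*r^4)
Q = 431 mL/min = 7.18333e-06 m^3/s
dP = 58.5207 Pa = 58.5207 / 133.322 mmHg = 0.4389 mmHg


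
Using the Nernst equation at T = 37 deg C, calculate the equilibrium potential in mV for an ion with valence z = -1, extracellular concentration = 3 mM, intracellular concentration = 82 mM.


E = (RT/(zF)) * ln(C_out/C_in)
T = 37 + 273.15 = 310.15 K
E = (8.314 * 310.15 / (-1 * 96485)) * ln(3/82)
E = 88.41 mV


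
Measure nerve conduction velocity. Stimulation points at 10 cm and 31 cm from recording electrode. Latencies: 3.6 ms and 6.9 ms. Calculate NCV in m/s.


Distance = (31 - 10) / 100 = 0.21 m
dt = (6.9 - 3.6) / 1000 = 0.0033 s
NCV = dist / dt = 63.64 m/s


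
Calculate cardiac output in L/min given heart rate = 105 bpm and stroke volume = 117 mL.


CO = HR * SV
CO = 105 * 117 / 1000
CO = 12.29 L/min


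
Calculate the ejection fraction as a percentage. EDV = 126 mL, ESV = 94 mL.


SV = EDV - ESV = 126 - 94 = 32 mL
EF = SV/EDV * 100 = 32/126 * 100
EF = 25.4%


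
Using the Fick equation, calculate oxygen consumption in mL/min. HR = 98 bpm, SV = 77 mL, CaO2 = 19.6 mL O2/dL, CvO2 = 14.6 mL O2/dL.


CO = HR*SV = 98*77/1000 = 7.546 L/min
a-v O2 diff = 19.6 - 14.6 = 5 mL/dL
VO2 = CO * (CaO2-CvO2) * 10 dL/L
VO2 = 7.546 * 5 * 10
VO2 = 377.3 mL/min


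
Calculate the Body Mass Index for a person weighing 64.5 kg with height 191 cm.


BMI = weight / height^2
height = 191 cm = 1.91 m
BMI = 64.5 / 1.91^2
BMI = 17.68 kg/m^2


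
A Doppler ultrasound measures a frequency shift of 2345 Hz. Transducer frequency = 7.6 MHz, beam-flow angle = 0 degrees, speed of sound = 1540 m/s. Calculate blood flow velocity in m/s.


v = fd * c / (2 * f0 * cos(theta))
v = 2345 * 1540 / (2 * 7.6000e+06 * cos(0))
v = 0.2376 m/s


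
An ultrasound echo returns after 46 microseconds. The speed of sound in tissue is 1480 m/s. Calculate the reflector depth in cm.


depth = c * t / 2
t = 46 us = 4.6000e-05 s
depth = 1480 * 4.6000e-05 / 2
depth = 0.03404 m = 3.404 cm


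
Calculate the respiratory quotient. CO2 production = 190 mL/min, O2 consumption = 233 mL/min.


RQ = VCO2 / VO2
RQ = 190 / 233
RQ = 0.8155


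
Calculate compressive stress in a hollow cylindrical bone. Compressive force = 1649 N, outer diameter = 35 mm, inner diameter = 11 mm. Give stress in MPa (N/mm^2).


A = pi*(r_o^2 - r_i^2)
r_o = 17.5 mm, r_i = 5.5 mm
A = 867.08 mm^2
sigma = F/A = 1649 / 867.08
sigma = 1.902 MPa


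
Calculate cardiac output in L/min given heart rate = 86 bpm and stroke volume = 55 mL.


CO = HR * SV
CO = 86 * 55 / 1000
CO = 4.73 L/min


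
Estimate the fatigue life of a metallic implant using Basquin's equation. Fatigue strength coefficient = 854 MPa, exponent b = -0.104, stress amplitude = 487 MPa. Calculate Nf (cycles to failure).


sigma_a = sigma_f' * (2Nf)^b
2Nf = (sigma_a/sigma_f')^(1/b)
2Nf = (487/854)^(1/-0.104)
2Nf = 221.54925
Nf = 110.8


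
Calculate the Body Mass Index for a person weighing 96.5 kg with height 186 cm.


BMI = weight / height^2
height = 186 cm = 1.86 m
BMI = 96.5 / 1.86^2
BMI = 27.89 kg/m^2


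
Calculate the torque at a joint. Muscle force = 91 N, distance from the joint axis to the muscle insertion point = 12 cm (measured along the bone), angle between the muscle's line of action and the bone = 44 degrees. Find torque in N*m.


Torque = F * d * sin(theta)   (moment arm = d*sin(theta))
d = 12 cm = 0.12 m
Torque = 91 * 0.12 * sin(44)
Torque = 7.586 N*m


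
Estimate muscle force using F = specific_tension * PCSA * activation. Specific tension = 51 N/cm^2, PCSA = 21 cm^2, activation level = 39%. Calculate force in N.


F = sigma * PCSA * activation
F = 51 * 21 * 0.39
F = 417.7 N


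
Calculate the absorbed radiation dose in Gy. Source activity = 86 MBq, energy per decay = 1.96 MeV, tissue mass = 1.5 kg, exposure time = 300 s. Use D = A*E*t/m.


A = 86 MBq = 8.6000e+07 Bq
E = 1.96 MeV = 3.13992e-13 J
D = A*E*t/m = 8.6000e+07*3.13992e-13*300/1.5
D = 0.005401 Gy


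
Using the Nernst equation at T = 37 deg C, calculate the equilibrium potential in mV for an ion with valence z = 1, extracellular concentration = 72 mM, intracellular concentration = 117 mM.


E = (RT/(zF)) * ln(C_out/C_in)
T = 37 + 273.15 = 310.15 K
E = (8.314 * 310.15 / (1 * 96485)) * ln(72/117)
E = -12.98 mV


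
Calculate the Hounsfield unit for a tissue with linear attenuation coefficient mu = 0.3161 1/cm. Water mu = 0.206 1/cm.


HU = ((mu_tissue - mu_water) / mu_water) * 1000
HU = ((0.3161 - 0.206) / 0.206) * 1000
HU = 534.5


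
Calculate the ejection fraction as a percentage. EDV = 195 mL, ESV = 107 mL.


SV = EDV - ESV = 195 - 107 = 88 mL
EF = SV/EDV * 100 = 88/195 * 100
EF = 45.13%


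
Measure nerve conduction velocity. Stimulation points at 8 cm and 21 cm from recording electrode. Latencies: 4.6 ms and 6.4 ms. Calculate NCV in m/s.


Distance = (21 - 8) / 100 = 0.13 m
dt = (6.4 - 4.6) / 1000 = 0.0018 s
NCV = dist / dt = 72.22 m/s


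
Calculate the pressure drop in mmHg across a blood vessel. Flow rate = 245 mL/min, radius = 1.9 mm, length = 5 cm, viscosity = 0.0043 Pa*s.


dP = 8*mu*L*Q / (pi*r^4)
Q = 245 mL/min = 4.08333e-06 m^3/s
dP = 171.545 Pa = 171.545 / 133.322 mmHg = 1.287 mmHg


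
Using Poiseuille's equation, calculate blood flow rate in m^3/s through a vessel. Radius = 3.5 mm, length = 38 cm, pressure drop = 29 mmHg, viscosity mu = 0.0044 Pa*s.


Q = pi*r^4*dP / (8*mu*L)
r = 0.0035 m, L = 0.38 m
dP = 29 mmHg = 3866.338 Pa
Q = 1.3627e-04 m^3/s


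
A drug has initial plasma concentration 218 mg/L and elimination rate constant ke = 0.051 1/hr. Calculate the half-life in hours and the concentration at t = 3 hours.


t_half = ln(2) / ke = 0.693147 / 0.051 = 13.59 hr
C(t) = C0 * exp(-ke*t) = 218 * exp(-0.051*3)
C(3) = 187.1 mg/L


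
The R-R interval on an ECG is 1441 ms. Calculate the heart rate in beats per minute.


HR = 60 / RR_interval(s)
RR = 1441 ms = 1.441 s
HR = 60 / 1.441 = 41.64 bpm


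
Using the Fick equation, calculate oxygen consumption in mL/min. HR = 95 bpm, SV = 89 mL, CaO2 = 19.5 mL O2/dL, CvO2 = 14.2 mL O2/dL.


CO = HR*SV = 95*89/1000 = 8.455 L/min
a-v O2 diff = 19.5 - 14.2 = 5.3 mL/dL
VO2 = CO * (CaO2-CvO2) * 10 dL/L
VO2 = 8.455 * 5.3 * 10
VO2 = 448.1 mL/min


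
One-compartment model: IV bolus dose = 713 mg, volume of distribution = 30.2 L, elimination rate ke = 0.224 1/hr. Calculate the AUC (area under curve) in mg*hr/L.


C0 = Dose/Vd = 713/30.2 = 23.6093 mg/L
AUC = C0/ke = 23.6093/0.224
AUC = 105.4 mg*hr/L


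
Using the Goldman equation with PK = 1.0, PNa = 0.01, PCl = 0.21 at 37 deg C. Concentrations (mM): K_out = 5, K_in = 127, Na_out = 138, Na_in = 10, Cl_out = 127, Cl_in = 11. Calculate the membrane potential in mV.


Vm = (RT/F)*ln((PK*Ko + PNa*Nao + PCl*Cli)/(PK*Ki + PNa*Nai + PCl*Clo))
Numer = 8.69, Denom = 153.77
Vm = -76.79 mV


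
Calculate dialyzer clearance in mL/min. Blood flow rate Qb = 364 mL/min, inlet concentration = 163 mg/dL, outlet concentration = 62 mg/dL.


K = Qb * (Cb_in - Cb_out) / Cb_in
K = 364 * (163 - 62) / 163
K = 225.5 mL/min


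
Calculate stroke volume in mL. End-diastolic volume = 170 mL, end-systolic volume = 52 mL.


SV = EDV - ESV
SV = 170 - 52
SV = 118 mL


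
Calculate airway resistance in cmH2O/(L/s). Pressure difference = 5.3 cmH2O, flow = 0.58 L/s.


R = dP / flow
R = 5.3 / 0.58
R = 9.138 cmH2O/(L/s)


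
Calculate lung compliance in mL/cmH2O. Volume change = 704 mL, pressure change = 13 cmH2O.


C = dV / dP
C = 704 / 13
C = 54.15 mL/cmH2O


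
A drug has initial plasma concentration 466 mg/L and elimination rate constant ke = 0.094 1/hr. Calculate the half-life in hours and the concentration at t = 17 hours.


t_half = ln(2) / ke = 0.693147 / 0.094 = 7.374 hr
C(t) = C0 * exp(-ke*t) = 466 * exp(-0.094*17)
C(17) = 94.27 mg/L


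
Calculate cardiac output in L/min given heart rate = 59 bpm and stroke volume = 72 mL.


CO = HR * SV
CO = 59 * 72 / 1000
CO = 4.248 L/min


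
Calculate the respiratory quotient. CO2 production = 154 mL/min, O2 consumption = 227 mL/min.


RQ = VCO2 / VO2
RQ = 154 / 227
RQ = 0.6784


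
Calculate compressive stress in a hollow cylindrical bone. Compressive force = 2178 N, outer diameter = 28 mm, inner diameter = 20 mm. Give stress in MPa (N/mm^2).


A = pi*(r_o^2 - r_i^2)
r_o = 14 mm, r_i = 10 mm
A = 301.593 mm^2
sigma = F/A = 2178 / 301.593
sigma = 7.222 MPa


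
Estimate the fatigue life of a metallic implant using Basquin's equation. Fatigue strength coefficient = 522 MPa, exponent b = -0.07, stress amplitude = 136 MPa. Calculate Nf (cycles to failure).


sigma_a = sigma_f' * (2Nf)^b
2Nf = (sigma_a/sigma_f')^(1/b)
2Nf = (136/522)^(1/-0.07)
2Nf = 2.2117552e+08
Nf = 1.1059e+08


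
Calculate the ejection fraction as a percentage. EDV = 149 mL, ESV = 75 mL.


SV = EDV - ESV = 149 - 75 = 74 mL
EF = SV/EDV * 100 = 74/149 * 100
EF = 49.66%


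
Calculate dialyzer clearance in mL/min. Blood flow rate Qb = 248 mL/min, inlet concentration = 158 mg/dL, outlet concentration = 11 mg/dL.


K = Qb * (Cb_in - Cb_out) / Cb_in
K = 248 * (158 - 11) / 158
K = 230.7 mL/min


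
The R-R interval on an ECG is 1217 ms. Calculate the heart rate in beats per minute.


HR = 60 / RR_interval(s)
RR = 1217 ms = 1.217 s
HR = 60 / 1.217 = 49.3 bpm


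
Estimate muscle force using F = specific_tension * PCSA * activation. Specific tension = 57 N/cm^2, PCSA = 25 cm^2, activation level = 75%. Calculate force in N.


F = sigma * PCSA * activation
F = 57 * 25 * 0.75
F = 1069 N


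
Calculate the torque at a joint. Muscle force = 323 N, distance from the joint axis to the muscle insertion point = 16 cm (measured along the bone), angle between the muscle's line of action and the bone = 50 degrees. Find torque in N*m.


Torque = F * d * sin(theta)   (moment arm = d*sin(theta))
d = 16 cm = 0.16 m
Torque = 323 * 0.16 * sin(50)
Torque = 39.59 N*m


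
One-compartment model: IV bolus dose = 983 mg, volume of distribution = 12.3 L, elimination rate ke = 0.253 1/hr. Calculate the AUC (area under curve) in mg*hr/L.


C0 = Dose/Vd = 983/12.3 = 79.9187 mg/L
AUC = C0/ke = 79.9187/0.253
AUC = 315.9 mg*hr/L


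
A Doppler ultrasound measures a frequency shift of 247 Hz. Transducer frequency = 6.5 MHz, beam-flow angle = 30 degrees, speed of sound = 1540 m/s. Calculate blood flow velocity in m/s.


v = fd * c / (2 * f0 * cos(theta))
v = 247 * 1540 / (2 * 6.5000e+06 * cos(30))
v = 0.03379 m/s


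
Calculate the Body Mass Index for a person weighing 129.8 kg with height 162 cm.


BMI = weight / height^2
height = 162 cm = 1.62 m
BMI = 129.8 / 1.62^2
BMI = 49.46 kg/m^2


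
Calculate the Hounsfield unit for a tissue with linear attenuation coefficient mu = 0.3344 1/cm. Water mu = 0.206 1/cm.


HU = ((mu_tissue - mu_water) / mu_water) * 1000
HU = ((0.3344 - 0.206) / 0.206) * 1000
HU = 623.3


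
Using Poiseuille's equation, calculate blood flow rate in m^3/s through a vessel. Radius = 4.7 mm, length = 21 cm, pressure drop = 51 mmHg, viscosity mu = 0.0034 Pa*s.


Q = pi*r^4*dP / (8*mu*L)
r = 0.0047 m, L = 0.21 m
dP = 51 mmHg = 6799.422 Pa
Q = 0.001825 m^3/s


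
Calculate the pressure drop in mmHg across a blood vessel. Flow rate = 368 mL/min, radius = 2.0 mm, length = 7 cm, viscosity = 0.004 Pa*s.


dP = 8*mu*L*Q / (pi*r^4)
Q = 368 mL/min = 6.13333e-06 m^3/s
dP = 273.322 Pa = 273.322 / 133.322 mmHg = 2.05 mmHg


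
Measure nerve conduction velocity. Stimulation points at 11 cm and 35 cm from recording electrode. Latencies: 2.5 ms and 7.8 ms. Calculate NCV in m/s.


Distance = (35 - 11) / 100 = 0.24 m
dt = (7.8 - 2.5) / 1000 = 0.0053 s
NCV = dist / dt = 45.28 m/s


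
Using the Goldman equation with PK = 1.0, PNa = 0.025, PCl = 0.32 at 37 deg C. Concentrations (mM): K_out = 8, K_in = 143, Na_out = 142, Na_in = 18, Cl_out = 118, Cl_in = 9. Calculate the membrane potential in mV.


Vm = (RT/F)*ln((PK*Ko + PNa*Nao + PCl*Cli)/(PK*Ki + PNa*Nai + PCl*Clo))
Numer = 14.43, Denom = 181.21
Vm = -67.62 mV


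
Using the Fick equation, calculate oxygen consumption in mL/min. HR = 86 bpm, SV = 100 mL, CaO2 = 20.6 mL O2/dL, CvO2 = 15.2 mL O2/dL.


CO = HR*SV = 86*100/1000 = 8.6 L/min
a-v O2 diff = 20.6 - 15.2 = 5.4 mL/dL
VO2 = CO * (CaO2-CvO2) * 10 dL/L
VO2 = 8.6 * 5.4 * 10
VO2 = 464.4 mL/min


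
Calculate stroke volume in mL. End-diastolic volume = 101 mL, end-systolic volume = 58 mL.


SV = EDV - ESV
SV = 101 - 58
SV = 43 mL


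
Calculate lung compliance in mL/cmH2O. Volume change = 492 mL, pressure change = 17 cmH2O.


C = dV / dP
C = 492 / 17
C = 28.94 mL/cmH2O


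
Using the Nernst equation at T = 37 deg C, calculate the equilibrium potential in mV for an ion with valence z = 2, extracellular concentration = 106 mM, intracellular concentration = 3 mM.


E = (RT/(zF)) * ln(C_out/C_in)
T = 37 + 273.15 = 310.15 K
E = (8.314 * 310.15 / (2 * 96485)) * ln(106/3)
E = 47.64 mV


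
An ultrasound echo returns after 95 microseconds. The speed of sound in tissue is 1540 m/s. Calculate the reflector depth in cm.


depth = c * t / 2
t = 95 us = 9.5000e-05 s
depth = 1540 * 9.5000e-05 / 2
depth = 0.07315 m = 7.315 cm


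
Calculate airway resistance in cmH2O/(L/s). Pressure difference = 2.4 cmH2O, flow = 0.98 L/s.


R = dP / flow
R = 2.4 / 0.98
R = 2.449 cmH2O/(L/s)


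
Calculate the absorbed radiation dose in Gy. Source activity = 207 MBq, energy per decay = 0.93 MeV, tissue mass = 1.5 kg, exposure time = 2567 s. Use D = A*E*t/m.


A = 207 MBq = 2.0700e+08 Bq
E = 0.93 MeV = 1.48986e-13 J
D = A*E*t/m = 2.0700e+08*1.48986e-13*2567/1.5
D = 0.05278 Gy


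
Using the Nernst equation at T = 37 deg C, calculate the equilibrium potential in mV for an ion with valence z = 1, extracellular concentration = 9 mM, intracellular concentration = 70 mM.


E = (RT/(zF)) * ln(C_out/C_in)
T = 37 + 273.15 = 310.15 K
E = (8.314 * 310.15 / (1 * 96485)) * ln(9/70)
E = -54.82 mV


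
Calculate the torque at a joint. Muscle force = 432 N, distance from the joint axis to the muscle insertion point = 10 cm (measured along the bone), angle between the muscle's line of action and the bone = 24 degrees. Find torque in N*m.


Torque = F * d * sin(theta)   (moment arm = d*sin(theta))
d = 10 cm = 0.1 m
Torque = 432 * 0.1 * sin(24)
Torque = 17.57 N*m


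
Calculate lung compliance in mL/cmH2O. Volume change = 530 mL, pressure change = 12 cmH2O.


C = dV / dP
C = 530 / 12
C = 44.17 mL/cmH2O


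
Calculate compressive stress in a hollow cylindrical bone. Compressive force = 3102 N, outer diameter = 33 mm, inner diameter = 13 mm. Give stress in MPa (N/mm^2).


A = pi*(r_o^2 - r_i^2)
r_o = 16.5 mm, r_i = 6.5 mm
A = 722.566 mm^2
sigma = F/A = 3102 / 722.566
sigma = 4.293 MPa


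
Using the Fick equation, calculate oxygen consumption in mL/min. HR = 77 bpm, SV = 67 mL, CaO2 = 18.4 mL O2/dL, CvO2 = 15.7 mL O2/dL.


CO = HR*SV = 77*67/1000 = 5.159 L/min
a-v O2 diff = 18.4 - 15.7 = 2.7 mL/dL
VO2 = CO * (CaO2-CvO2) * 10 dL/L
VO2 = 5.159 * 2.7 * 10
VO2 = 139.3 mL/min


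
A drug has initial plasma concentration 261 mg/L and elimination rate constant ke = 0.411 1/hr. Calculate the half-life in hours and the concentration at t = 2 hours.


t_half = ln(2) / ke = 0.693147 / 0.411 = 1.686 hr
C(t) = C0 * exp(-ke*t) = 261 * exp(-0.411*2)
C(2) = 114.7 mg/L


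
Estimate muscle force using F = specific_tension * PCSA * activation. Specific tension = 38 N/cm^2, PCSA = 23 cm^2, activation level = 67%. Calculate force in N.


F = sigma * PCSA * activation
F = 38 * 23 * 0.67
F = 585.6 N


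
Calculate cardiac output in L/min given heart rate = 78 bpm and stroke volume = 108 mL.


CO = HR * SV
CO = 78 * 108 / 1000
CO = 8.424 L/min


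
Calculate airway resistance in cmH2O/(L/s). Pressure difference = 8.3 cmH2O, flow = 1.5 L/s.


R = dP / flow
R = 8.3 / 1.5
R = 5.533 cmH2O/(L/s)


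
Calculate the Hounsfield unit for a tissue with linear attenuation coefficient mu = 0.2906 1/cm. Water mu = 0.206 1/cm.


HU = ((mu_tissue - mu_water) / mu_water) * 1000
HU = ((0.2906 - 0.206) / 0.206) * 1000
HU = 410.7


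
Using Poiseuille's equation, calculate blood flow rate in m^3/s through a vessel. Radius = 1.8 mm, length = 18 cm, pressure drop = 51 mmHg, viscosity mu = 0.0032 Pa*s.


Q = pi*r^4*dP / (8*mu*L)
r = 0.0018 m, L = 0.18 m
dP = 51 mmHg = 6799.422 Pa
Q = 4.8663e-05 m^3/s


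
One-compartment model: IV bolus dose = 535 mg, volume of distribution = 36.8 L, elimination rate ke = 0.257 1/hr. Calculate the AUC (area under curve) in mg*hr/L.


C0 = Dose/Vd = 535/36.8 = 14.538 mg/L
AUC = C0/ke = 14.538/0.257
AUC = 56.57 mg*hr/L


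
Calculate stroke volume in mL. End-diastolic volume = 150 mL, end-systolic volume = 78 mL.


SV = EDV - ESV
SV = 150 - 78
SV = 72 mL


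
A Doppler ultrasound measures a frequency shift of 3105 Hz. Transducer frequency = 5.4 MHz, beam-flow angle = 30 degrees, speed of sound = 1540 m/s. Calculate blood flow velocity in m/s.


v = fd * c / (2 * f0 * cos(theta))
v = 3105 * 1540 / (2 * 5.4000e+06 * cos(30))
v = 0.5112 m/s


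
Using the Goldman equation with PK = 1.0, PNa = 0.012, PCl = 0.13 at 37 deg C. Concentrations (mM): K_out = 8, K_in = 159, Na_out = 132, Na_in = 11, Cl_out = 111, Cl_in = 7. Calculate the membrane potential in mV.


Vm = (RT/F)*ln((PK*Ko + PNa*Nao + PCl*Cli)/(PK*Ki + PNa*Nai + PCl*Clo))
Numer = 10.494, Denom = 173.562
Vm = -74.98 mV


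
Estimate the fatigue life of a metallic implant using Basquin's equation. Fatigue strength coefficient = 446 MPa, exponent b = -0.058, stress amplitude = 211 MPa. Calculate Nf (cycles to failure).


sigma_a = sigma_f' * (2Nf)^b
2Nf = (sigma_a/sigma_f')^(1/b)
2Nf = (211/446)^(1/-0.058)
2Nf = 402116.4
Nf = 2.011e+05


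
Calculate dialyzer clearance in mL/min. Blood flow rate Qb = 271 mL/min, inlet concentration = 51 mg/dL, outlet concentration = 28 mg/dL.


K = Qb * (Cb_in - Cb_out) / Cb_in
K = 271 * (51 - 28) / 51
K = 122.2 mL/min


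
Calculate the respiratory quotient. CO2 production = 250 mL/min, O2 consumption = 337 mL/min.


RQ = VCO2 / VO2
RQ = 250 / 337
RQ = 0.7418


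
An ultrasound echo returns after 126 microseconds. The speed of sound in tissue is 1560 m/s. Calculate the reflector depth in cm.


depth = c * t / 2
t = 126 us = 1.2600e-04 s
depth = 1560 * 1.2600e-04 / 2
depth = 0.09828 m = 9.828 cm


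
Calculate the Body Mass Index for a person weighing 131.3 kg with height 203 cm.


BMI = weight / height^2
height = 203 cm = 2.03 m
BMI = 131.3 / 2.03^2
BMI = 31.86 kg/m^2


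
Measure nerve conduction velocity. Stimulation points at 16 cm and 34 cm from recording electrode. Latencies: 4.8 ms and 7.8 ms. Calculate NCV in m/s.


Distance = (34 - 16) / 100 = 0.18 m
dt = (7.8 - 4.8) / 1000 = 0.003 s
NCV = dist / dt = 60 m/s


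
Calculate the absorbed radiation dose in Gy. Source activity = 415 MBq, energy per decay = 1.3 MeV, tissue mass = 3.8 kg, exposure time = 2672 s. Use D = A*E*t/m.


A = 415 MBq = 4.1500e+08 Bq
E = 1.3 MeV = 2.0826e-13 J
D = A*E*t/m = 4.1500e+08*2.0826e-13*2672/3.8
D = 0.06077 Gy


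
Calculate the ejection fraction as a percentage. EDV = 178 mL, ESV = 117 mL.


SV = EDV - ESV = 178 - 117 = 61 mL
EF = SV/EDV * 100 = 61/178 * 100
EF = 34.27%


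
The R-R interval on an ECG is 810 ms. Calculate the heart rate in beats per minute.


HR = 60 / RR_interval(s)
RR = 810 ms = 0.81 s
HR = 60 / 0.81 = 74.07 bpm


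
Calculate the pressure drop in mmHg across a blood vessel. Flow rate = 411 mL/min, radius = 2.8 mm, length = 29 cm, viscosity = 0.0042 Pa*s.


dP = 8*mu*L*Q / (pi*r^4)
Q = 411 mL/min = 6.85e-06 m^3/s
dP = 345.657 Pa = 345.657 / 133.322 mmHg = 2.593 mmHg


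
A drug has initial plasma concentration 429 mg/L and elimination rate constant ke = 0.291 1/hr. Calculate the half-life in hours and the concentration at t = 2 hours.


t_half = ln(2) / ke = 0.693147 / 0.291 = 2.382 hr
C(t) = C0 * exp(-ke*t) = 429 * exp(-0.291*2)
C(2) = 239.7 mg/L


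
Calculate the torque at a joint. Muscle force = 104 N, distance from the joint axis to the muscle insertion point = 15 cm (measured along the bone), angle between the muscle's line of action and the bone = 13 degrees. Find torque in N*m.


Torque = F * d * sin(theta)   (moment arm = d*sin(theta))
d = 15 cm = 0.15 m
Torque = 104 * 0.15 * sin(13)
Torque = 3.509 N*m


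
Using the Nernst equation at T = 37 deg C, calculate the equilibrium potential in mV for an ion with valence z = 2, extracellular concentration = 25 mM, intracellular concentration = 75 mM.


E = (RT/(zF)) * ln(C_out/C_in)
T = 37 + 273.15 = 310.15 K
E = (8.314 * 310.15 / (2 * 96485)) * ln(25/75)
E = -14.68 mV


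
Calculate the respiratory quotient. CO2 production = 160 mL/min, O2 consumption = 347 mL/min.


RQ = VCO2 / VO2
RQ = 160 / 347
RQ = 0.4611


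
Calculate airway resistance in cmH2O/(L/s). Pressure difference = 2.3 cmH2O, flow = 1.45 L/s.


R = dP / flow
R = 2.3 / 1.45
R = 1.586 cmH2O/(L/s)


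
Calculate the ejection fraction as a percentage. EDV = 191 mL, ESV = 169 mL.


SV = EDV - ESV = 191 - 169 = 22 mL
EF = SV/EDV * 100 = 22/191 * 100
EF = 11.52%


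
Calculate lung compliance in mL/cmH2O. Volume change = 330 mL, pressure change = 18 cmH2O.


C = dV / dP
C = 330 / 18
C = 18.33 mL/cmH2O


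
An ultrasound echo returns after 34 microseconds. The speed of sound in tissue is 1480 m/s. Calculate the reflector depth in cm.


depth = c * t / 2
t = 34 us = 3.4000e-05 s
depth = 1480 * 3.4000e-05 / 2
depth = 0.02516 m = 2.516 cm


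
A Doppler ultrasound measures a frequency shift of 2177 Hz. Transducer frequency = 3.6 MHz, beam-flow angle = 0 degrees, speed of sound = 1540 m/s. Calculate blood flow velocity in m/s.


v = fd * c / (2 * f0 * cos(theta))
v = 2177 * 1540 / (2 * 3.6000e+06 * cos(0))
v = 0.4656 m/s


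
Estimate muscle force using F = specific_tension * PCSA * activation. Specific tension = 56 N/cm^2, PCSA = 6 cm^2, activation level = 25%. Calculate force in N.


F = sigma * PCSA * activation
F = 56 * 6 * 0.25
F = 84 N


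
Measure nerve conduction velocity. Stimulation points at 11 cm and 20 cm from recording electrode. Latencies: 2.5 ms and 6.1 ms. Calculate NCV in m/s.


Distance = (20 - 11) / 100 = 0.09 m
dt = (6.1 - 2.5) / 1000 = 0.0036 s
NCV = dist / dt = 25 m/s


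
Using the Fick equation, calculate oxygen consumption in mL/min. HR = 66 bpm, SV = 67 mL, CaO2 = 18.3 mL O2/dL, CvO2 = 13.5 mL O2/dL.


CO = HR*SV = 66*67/1000 = 4.422 L/min
a-v O2 diff = 18.3 - 13.5 = 4.8 mL/dL
VO2 = CO * (CaO2-CvO2) * 10 dL/L
VO2 = 4.422 * 4.8 * 10
VO2 = 212.3 mL/min


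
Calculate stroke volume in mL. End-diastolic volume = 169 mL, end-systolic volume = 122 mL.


SV = EDV - ESV
SV = 169 - 122
SV = 47 mL


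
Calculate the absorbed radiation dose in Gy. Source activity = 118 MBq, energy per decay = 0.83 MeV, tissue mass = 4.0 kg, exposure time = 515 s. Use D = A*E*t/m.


A = 118 MBq = 1.1800e+08 Bq
E = 0.83 MeV = 1.32966e-13 J
D = A*E*t/m = 1.1800e+08*1.32966e-13*515/4.0
D = 0.00202 Gy


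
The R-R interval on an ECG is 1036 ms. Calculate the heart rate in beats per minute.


HR = 60 / RR_interval(s)
RR = 1036 ms = 1.036 s
HR = 60 / 1.036 = 57.92 bpm


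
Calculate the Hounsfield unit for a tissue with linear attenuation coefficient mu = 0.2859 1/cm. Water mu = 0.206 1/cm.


HU = ((mu_tissue - mu_water) / mu_water) * 1000
HU = ((0.2859 - 0.206) / 0.206) * 1000
HU = 387.9


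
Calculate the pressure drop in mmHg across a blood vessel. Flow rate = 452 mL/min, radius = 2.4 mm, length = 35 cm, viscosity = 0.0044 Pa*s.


dP = 8*mu*L*Q / (pi*r^4)
Q = 452 mL/min = 7.53333e-06 m^3/s
dP = 890.436 Pa = 890.436 / 133.322 mmHg = 6.679 mmHg


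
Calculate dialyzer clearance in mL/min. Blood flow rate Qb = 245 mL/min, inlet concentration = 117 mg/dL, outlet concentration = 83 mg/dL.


K = Qb * (Cb_in - Cb_out) / Cb_in
K = 245 * (117 - 83) / 117
K = 71.2 mL/min


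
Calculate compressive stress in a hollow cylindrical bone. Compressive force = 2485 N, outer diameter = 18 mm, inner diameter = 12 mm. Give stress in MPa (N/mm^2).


A = pi*(r_o^2 - r_i^2)
r_o = 9 mm, r_i = 6 mm
A = 141.372 mm^2
sigma = F/A = 2485 / 141.372
sigma = 17.58 MPa


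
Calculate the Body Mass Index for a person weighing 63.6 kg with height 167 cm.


BMI = weight / height^2
height = 167 cm = 1.67 m
BMI = 63.6 / 1.67^2
BMI = 22.8 kg/m^2


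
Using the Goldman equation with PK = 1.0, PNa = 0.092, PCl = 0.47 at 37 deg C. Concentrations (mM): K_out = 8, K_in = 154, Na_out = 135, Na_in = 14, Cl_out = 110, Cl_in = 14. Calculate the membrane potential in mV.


Vm = (RT/F)*ln((PK*Ko + PNa*Nao + PCl*Cli)/(PK*Ki + PNa*Nai + PCl*Clo))
Numer = 27, Denom = 206.988
Vm = -54.43 mV


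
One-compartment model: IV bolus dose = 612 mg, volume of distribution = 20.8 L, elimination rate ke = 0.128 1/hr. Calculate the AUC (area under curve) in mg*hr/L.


C0 = Dose/Vd = 612/20.8 = 29.4231 mg/L
AUC = C0/ke = 29.4231/0.128
AUC = 229.9 mg*hr/L


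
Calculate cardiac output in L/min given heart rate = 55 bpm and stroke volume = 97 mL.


CO = HR * SV
CO = 55 * 97 / 1000
CO = 5.335 L/min


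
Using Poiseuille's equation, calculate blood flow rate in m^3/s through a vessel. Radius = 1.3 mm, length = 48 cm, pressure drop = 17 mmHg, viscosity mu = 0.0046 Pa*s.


Q = pi*r^4*dP / (8*mu*L)
r = 0.0013 m, L = 0.48 m
dP = 17 mmHg = 2266.474 Pa
Q = 1.1513e-06 m^3/s


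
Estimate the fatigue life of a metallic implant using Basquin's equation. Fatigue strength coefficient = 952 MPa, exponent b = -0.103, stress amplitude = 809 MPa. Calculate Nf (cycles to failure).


sigma_a = sigma_f' * (2Nf)^b
2Nf = (sigma_a/sigma_f')^(1/b)
2Nf = (809/952)^(1/-0.103)
2Nf = 4.856187
Nf = 2.428


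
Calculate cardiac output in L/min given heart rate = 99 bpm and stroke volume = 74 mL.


CO = HR * SV
CO = 99 * 74 / 1000
CO = 7.326 L/min


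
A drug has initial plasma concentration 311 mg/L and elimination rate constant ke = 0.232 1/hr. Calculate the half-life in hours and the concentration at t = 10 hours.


t_half = ln(2) / ke = 0.693147 / 0.232 = 2.988 hr
C(t) = C0 * exp(-ke*t) = 311 * exp(-0.232*10)
C(10) = 30.56 mg/L


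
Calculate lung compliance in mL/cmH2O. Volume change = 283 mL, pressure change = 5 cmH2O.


C = dV / dP
C = 283 / 5
C = 56.6 mL/cmH2O


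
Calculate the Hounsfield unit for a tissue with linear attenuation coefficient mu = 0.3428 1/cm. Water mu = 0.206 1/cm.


HU = ((mu_tissue - mu_water) / mu_water) * 1000
HU = ((0.3428 - 0.206) / 0.206) * 1000
HU = 664.1


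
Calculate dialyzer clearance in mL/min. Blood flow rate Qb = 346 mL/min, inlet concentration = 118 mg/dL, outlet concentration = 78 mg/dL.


K = Qb * (Cb_in - Cb_out) / Cb_in
K = 346 * (118 - 78) / 118
K = 117.3 mL/min


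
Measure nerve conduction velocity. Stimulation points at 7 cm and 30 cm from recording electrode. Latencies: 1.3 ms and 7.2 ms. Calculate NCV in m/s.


Distance = (30 - 7) / 100 = 0.23 m
dt = (7.2 - 1.3) / 1000 = 0.0059 s
NCV = dist / dt = 38.98 m/s


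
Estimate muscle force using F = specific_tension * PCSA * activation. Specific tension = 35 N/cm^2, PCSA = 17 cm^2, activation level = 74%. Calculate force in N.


F = sigma * PCSA * activation
F = 35 * 17 * 0.74
F = 440.3 N


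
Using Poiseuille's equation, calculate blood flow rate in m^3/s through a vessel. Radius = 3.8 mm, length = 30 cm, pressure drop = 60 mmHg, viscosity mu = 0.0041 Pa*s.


Q = pi*r^4*dP / (8*mu*L)
r = 0.0038 m, L = 0.3 m
dP = 60 mmHg = 7999.32 Pa
Q = 5.3253e-04 m^3/s


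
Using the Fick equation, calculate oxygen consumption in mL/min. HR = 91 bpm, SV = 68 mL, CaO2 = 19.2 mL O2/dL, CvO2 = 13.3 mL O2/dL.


CO = HR*SV = 91*68/1000 = 6.188 L/min
a-v O2 diff = 19.2 - 13.3 = 5.9 mL/dL
VO2 = CO * (CaO2-CvO2) * 10 dL/L
VO2 = 6.188 * 5.9 * 10
VO2 = 365.1 mL/min


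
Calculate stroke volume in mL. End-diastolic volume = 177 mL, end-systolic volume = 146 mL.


SV = EDV - ESV
SV = 177 - 146
SV = 31 mL


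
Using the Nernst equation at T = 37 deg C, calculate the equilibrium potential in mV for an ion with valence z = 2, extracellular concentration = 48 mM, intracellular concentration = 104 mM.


E = (RT/(zF)) * ln(C_out/C_in)
T = 37 + 273.15 = 310.15 K
E = (8.314 * 310.15 / (2 * 96485)) * ln(48/104)
E = -10.33 mV


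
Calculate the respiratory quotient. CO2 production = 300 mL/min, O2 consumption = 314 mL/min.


RQ = VCO2 / VO2
RQ = 300 / 314
RQ = 0.9554


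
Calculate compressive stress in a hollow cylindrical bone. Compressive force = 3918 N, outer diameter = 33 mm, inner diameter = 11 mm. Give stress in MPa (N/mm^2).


A = pi*(r_o^2 - r_i^2)
r_o = 16.5 mm, r_i = 5.5 mm
A = 760.265 mm^2
sigma = F/A = 3918 / 760.265
sigma = 5.153 MPa


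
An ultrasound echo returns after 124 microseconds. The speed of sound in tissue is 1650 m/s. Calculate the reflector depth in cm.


depth = c * t / 2
t = 124 us = 1.2400e-04 s
depth = 1650 * 1.2400e-04 / 2
depth = 0.1023 m = 10.23 cm


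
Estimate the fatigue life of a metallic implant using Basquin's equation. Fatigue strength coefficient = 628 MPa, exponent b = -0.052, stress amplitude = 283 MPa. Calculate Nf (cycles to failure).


sigma_a = sigma_f' * (2Nf)^b
2Nf = (sigma_a/sigma_f')^(1/b)
2Nf = (283/628)^(1/-0.052)
2Nf = 4541267.5
Nf = 2.2706e+06


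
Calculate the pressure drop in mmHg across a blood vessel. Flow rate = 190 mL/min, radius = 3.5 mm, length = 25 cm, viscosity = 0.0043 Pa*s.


dP = 8*mu*L*Q / (pi*r^4)
Q = 190 mL/min = 3.16667e-06 m^3/s
dP = 57.7669 Pa = 57.7669 / 133.322 mmHg = 0.4333 mmHg
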